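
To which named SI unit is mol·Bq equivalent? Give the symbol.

Bq = s⁻¹.
Combining: mol·Bq = mol · s⁻¹ = s⁻¹·mol.
s⁻¹·mol is the base-SI form of the katal.

kat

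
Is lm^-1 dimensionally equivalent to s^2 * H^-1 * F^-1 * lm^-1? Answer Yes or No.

Yes

Left side:
  lm = cd·sr = cd (luminous flux; sr is dimensionless).
  So lm⁻¹ = cd⁻¹.
Right side:
  H = Wb/A (inductance = flux per current),
      = kg·m²·s⁻²·A⁻².
  So H⁻¹ = kg⁻¹·m⁻²·s²·A².
  F = C/V (capacitance = charge per voltage),
      = A·s/(kg·m²·s⁻³·A⁻¹) (substituting C and V),
      = kg⁻¹·m⁻²·s⁴·A².
  So F⁻¹ = kg·m²·s⁻⁴·A⁻².
  lm = cd·sr = cd (luminous flux; sr is dimensionless).
  So lm⁻¹ = cd⁻¹.
  Combining: s²·H⁻¹·F⁻¹·lm⁻¹ = s² · (kg⁻¹·m⁻²·s²·A²) · (kg·m²·s⁻⁴·A⁻²) · cd⁻¹ = cd⁻¹.
Both reduce to cd⁻¹.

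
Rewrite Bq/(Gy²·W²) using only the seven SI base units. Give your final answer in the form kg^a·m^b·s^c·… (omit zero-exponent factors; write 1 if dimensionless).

kg⁻²·m⁻⁸·s⁹

Bq = 1/s = s⁻¹ (activity is decays per second).
Gy = J/kg (absorbed dose = energy per mass),
    = m²·s⁻².
So Gy⁻² = m⁻⁴·s⁴.
W = J/s (power = energy per time),
    = kg·m²·s⁻³.
So W⁻² = kg⁻²·m⁻⁴·s⁶.
Combining: Bq·Gy⁻²·W⁻² = s⁻¹ · (m⁻⁴·s⁴) · (kg⁻²·m⁻⁴·s⁶) = kg⁻²·m⁻⁸·s⁹.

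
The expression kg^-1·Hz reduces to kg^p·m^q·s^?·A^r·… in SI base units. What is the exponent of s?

-1

Hz = 1/s = s⁻¹ (frequency is cycles per second).
Combining: kg⁻¹·Hz = kg⁻¹ · s⁻¹ = kg⁻¹·s⁻¹.
The exponent of s is -1.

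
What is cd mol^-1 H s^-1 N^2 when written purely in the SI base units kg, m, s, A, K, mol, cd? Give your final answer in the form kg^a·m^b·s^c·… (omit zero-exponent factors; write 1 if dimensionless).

kg³·m⁴·s⁻⁷·A⁻²·mol⁻¹·cd

H = kg·m²·s⁻²·A⁻².
N = kg·m·s⁻².
So N² = kg²·m²·s⁻⁴.
Combining: cd·mol⁻¹·H·s⁻¹·N² = cd · mol⁻¹ · (kg·m²·s⁻²·A⁻²) · s⁻¹ · (kg²·m²·s⁻⁴) = kg³·m⁴·s⁻⁷·A⁻²·mol⁻¹·cd.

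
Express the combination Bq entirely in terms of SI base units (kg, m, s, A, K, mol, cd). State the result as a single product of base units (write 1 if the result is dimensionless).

Bq = 1/s = s⁻¹ (activity is decays per second).

s⁻¹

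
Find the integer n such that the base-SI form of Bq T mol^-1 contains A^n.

-1

Bq = 1/s = s⁻¹ (activity is decays per second).
T = Wb/m² (flux density = flux per area),
    = kg·s⁻²·A⁻¹.
Combining: Bq·T·mol⁻¹ = s⁻¹ · (kg·s⁻²·A⁻¹) · mol⁻¹ = kg·s⁻³·A⁻¹·mol⁻¹.
The exponent of A is -1.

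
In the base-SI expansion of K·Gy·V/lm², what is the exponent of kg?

Gy = m²·s⁻².
V = kg·m²·s⁻³·A⁻¹.
lm = cd.
So lm⁻² = cd⁻².
Combining: K·Gy·V·lm⁻² = K · (m²·s⁻²) · (kg·m²·s⁻³·A⁻¹) · cd⁻² = kg·m⁴·s⁻⁵·A⁻¹·K·cd⁻².
The exponent of kg is 1.

1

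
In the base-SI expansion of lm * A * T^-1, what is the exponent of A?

2

lm = cd.
T = kg·s⁻²·A⁻¹.
So T⁻¹ = kg⁻¹·s²·A.
Combining: lm·A·T⁻¹ = cd · A · (kg⁻¹·s²·A) = kg⁻¹·s²·A²·cd.
The exponent of A is 2.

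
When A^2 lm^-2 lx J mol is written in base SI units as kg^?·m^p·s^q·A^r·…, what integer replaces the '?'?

1

lm = cd.
So lm⁻² = cd⁻².
lx = m⁻²·cd.
J = kg·m²·s⁻².
Combining: A²·lm⁻²·lx·J·mol = A² · cd⁻² · (m⁻²·cd) · (kg·m²·s⁻²) · mol = kg·s⁻²·A²·mol·cd⁻¹.
The exponent of kg is 1.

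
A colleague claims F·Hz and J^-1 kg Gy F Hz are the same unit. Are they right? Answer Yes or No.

Yes

Left side:
  F = kg⁻¹·m⁻²·s⁴·A².
  Hz = s⁻¹.
  Combining: F·Hz = (kg⁻¹·m⁻²·s⁴·A²) · s⁻¹ = kg⁻¹·m⁻²·s³·A².
Right side:
  J = N·m (work = force × distance),
      = kg·m²·s⁻².
  So J⁻¹ = kg⁻¹·m⁻²·s².
  Gy = J/kg (absorbed dose = energy per mass),
      = m²·s⁻².
  F = C/V (capacitance = charge per voltage),
      = A·s/(kg·m²·s⁻³·A⁻¹) (substituting C and V),
      = kg⁻¹·m⁻²·s⁴·A².
  Hz = 1/s = s⁻¹ (frequency is cycles per second).
  Combining: J⁻¹·kg·Gy·F·Hz = (kg⁻¹·m⁻²·s²) · kg · (m²·s⁻²) · (kg⁻¹·m⁻²·s⁴·A²) · s⁻¹ = kg⁻¹·m⁻²·s³·A².
Both reduce to kg⁻¹·m⁻²·s³·A².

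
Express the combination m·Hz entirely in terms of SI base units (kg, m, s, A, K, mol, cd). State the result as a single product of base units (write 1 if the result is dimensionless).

m·s⁻¹

Hz = s⁻¹.
Combining: m·Hz = m · s⁻¹ = m·s⁻¹.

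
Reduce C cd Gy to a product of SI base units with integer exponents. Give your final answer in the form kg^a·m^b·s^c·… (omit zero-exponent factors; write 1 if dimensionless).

m²·s⁻¹·A·cd

C = s·A.
Gy = m²·s⁻².
Combining: C·cd·Gy = (s·A) · cd · (m²·s⁻²) = m²·s⁻¹·A·cd.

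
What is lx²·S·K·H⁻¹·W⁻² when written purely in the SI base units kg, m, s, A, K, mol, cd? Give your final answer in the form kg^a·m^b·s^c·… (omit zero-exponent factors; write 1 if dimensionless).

kg⁻⁴·m⁻¹²·s¹¹·A⁴·K·cd²

lx = lm/m² (illuminance = luminous flux per area),
    = m⁻²·cd.
So lx² = m⁻⁴·cd².
S = 1/Ω (conductance is reciprocal resistance),
    = kg⁻¹·m⁻²·s³·A².
H = Wb/A (inductance = flux per current),
    = kg·m²·s⁻²·A⁻².
So H⁻¹ = kg⁻¹·m⁻²·s²·A².
W = J/s (power = energy per time),
    = kg·m²·s⁻³.
So W⁻² = kg⁻²·m⁻⁴·s⁶.
Combining: lx²·S·K·H⁻¹·W⁻² = (m⁻⁴·cd²) · (kg⁻¹·m⁻²·s³·A²) · K · (kg⁻¹·m⁻²·s²·A²) · (kg⁻²·m⁻⁴·s⁶) = kg⁻⁴·m⁻¹²·s¹¹·A⁴·K·cd².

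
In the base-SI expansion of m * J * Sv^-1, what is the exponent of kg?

1

J = N·m (work = force × distance),
    = kg·m²·s⁻².
Sv = J/kg (equivalent dose = energy per mass),
    = m²·s⁻².
So Sv⁻¹ = m⁻²·s².
Combining: m·J·Sv⁻¹ = m · (kg·m²·s⁻²) · (m⁻²·s²) = kg·m.
The exponent of kg is 1.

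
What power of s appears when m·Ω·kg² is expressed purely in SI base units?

-3

Ω = kg·m²·s⁻³·A⁻².
Combining: m·Ω·kg² = m · (kg·m²·s⁻³·A⁻²) · kg² = kg³·m³·s⁻³·A⁻².
The exponent of s is -3.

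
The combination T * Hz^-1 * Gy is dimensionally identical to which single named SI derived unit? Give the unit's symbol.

V

T = kg·s⁻²·A⁻¹.
Hz = s⁻¹.
So Hz⁻¹ = s.
Gy = m²·s⁻².
Combining: T·Hz⁻¹·Gy = (kg·s⁻²·A⁻¹) · s · (m²·s⁻²) = kg·m²·s⁻³·A⁻¹.
kg·m²·s⁻³·A⁻¹ is the base-SI form of the volt.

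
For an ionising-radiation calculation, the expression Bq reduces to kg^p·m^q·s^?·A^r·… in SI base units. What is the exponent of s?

-1

Bq = s⁻¹.
The exponent of s is -1.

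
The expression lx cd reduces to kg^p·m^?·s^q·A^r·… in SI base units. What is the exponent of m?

lx = lm/m² (illuminance = luminous flux per area),
    = m⁻²·cd.
Combining: lx·cd = (m⁻²·cd) · cd = m⁻²·cd².
The exponent of m is -2.

-2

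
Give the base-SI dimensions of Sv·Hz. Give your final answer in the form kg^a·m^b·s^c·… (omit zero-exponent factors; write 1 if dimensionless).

m²·s⁻³

Sv = J/kg (equivalent dose = energy per mass),
    = m²·s⁻².
Hz = 1/s = s⁻¹ (frequency is cycles per second).
Combining: Sv·Hz = (m²·s⁻²) · s⁻¹ = m²·s⁻³.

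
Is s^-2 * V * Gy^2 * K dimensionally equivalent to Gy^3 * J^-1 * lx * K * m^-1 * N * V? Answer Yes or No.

No

Left side:
  V = W/A (potential = power per current),
      = kg·m²·s⁻³·A⁻¹.
  Gy = J/kg (absorbed dose = energy per mass),
      = m²·s⁻².
  So Gy² = m⁴·s⁻⁴.
  Combining: s⁻²·V·Gy²·K = s⁻² · (kg·m²·s⁻³·A⁻¹) · (m⁴·s⁻⁴) · K = kg·m⁶·s⁻⁹·A⁻¹·K.
Right side:
  Gy = J/kg (absorbed dose = energy per mass),
      = m²·s⁻².
  So Gy³ = m⁶·s⁻⁶.
  J = N·m (work = force × distance),
      = kg·m²·s⁻².
  So J⁻¹ = kg⁻¹·m⁻²·s².
  lx = lm/m² (illuminance = luminous flux per area),
      = m⁻²·cd.
  N = kg·m/s² = kg·m·s⁻² (force = mass × acceleration).
  V = W/A (potential = power per current),
      = kg·m²·s⁻³·A⁻¹.
  Combining: Gy³·J⁻¹·lx·K·m⁻¹·N·V = (m⁶·s⁻⁶) · (kg⁻¹·m⁻²·s²) · (m⁻²·cd) · K · m⁻¹ · (kg·m·s⁻²) · (kg·m²·s⁻³·A⁻¹) = kg·m⁴·s⁻⁹·A⁻¹·K·cd.
Left is kg·m⁶·s⁻⁹·A⁻¹·K; right is kg·m⁴·s⁻⁹·A⁻¹·K·cd — different.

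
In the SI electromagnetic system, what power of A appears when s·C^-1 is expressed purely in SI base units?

-1

C = s·A.
So C⁻¹ = s⁻¹·A⁻¹.
Combining: s·C⁻¹ = s · (s⁻¹·A⁻¹) = A⁻¹.
The exponent of A is -1.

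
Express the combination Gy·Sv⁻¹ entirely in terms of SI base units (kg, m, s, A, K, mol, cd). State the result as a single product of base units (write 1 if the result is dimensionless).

1

Gy = J/kg (absorbed dose = energy per mass),
    = m²·s⁻².
Sv = J/kg (equivalent dose = energy per mass),
    = m²·s⁻².
So Sv⁻¹ = m⁻²·s².
Combining: Gy·Sv⁻¹ = (m²·s⁻²) · (m⁻²·s²) = 1.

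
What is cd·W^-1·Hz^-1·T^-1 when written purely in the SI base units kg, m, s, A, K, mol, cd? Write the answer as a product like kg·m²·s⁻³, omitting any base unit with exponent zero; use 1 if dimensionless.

W = J/s (power = energy per time),
    = kg·m²·s⁻³.
So W⁻¹ = kg⁻¹·m⁻²·s³.
Hz = 1/s = s⁻¹ (frequency is cycles per second).
So Hz⁻¹ = s.
T = Wb/m² (flux density = flux per area),
    = kg·s⁻²·A⁻¹.
So T⁻¹ = kg⁻¹·s²·A.
Combining: cd·W⁻¹·Hz⁻¹·T⁻¹ = cd · (kg⁻¹·m⁻²·s³) · s · (kg⁻¹·s²·A) = kg⁻²·m⁻²·s⁶·A·cd.

kg⁻²·m⁻²·s⁶·A·cd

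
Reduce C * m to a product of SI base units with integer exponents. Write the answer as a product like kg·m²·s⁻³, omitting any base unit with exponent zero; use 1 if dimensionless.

C = A·s = s·A (charge = current × time).
Combining: C·m = (s·A) · m = m·s·A.

m·s·A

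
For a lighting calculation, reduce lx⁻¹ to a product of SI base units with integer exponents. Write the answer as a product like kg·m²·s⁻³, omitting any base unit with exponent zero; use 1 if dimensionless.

m²·cd⁻¹

lx = lm/m² (illuminance = luminous flux per area),
    = m⁻²·cd.
So lx⁻¹ = m²·cd⁻¹.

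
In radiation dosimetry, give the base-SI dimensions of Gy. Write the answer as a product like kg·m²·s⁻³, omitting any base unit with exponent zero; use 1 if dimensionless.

Gy = J/kg (absorbed dose = energy per mass),
    = m²·s⁻².

m²·s⁻²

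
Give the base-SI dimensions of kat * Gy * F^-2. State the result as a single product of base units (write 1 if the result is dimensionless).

kat = mol/s = s⁻¹·mol (catalytic activity).
Gy = J/kg (absorbed dose = energy per mass),
    = m²·s⁻².
F = C/V (capacitance = charge per voltage),
    = A·s/(kg·m²·s⁻³·A⁻¹) (substituting C and V),
    = kg⁻¹·m⁻²·s⁴·A².
So F⁻² = kg²·m⁴·s⁻⁸·A⁻⁴.
Combining: kat·Gy·F⁻² = (s⁻¹·mol) · (m²·s⁻²) · (kg²·m⁴·s⁻⁸·A⁻⁴) = kg²·m⁶·s⁻¹¹·A⁻⁴·mol.

kg²·m⁶·s⁻¹¹·A⁻⁴·mol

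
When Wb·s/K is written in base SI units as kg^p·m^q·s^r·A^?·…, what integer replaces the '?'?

Wb = kg·m²·s⁻²·A⁻¹.
Combining: K⁻¹·Wb·s = K⁻¹ · (kg·m²·s⁻²·A⁻¹) · s = kg·m²·s⁻¹·A⁻¹·K⁻¹.
The exponent of A is -1.

-1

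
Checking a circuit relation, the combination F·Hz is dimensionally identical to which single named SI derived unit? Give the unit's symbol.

F = C/V (capacitance = charge per voltage),
    = A·s/(kg·m²·s⁻³·A⁻¹) (substituting C and V),
    = kg⁻¹·m⁻²·s⁴·A².
Hz = 1/s = s⁻¹ (frequency is cycles per second).
Combining: F·Hz = (kg⁻¹·m⁻²·s⁴·A²) · s⁻¹ = kg⁻¹·m⁻²·s³·A².
kg⁻¹·m⁻²·s³·A² is the base-SI form of the siemens.

S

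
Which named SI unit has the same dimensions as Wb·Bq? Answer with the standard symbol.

Wb = V·s (flux: a volt is a weber per second),
    = kg·m²·s⁻²·A⁻¹.
Bq = 1/s = s⁻¹ (activity is decays per second).
Combining: Wb·Bq = (kg·m²·s⁻²·A⁻¹) · s⁻¹ = kg·m²·s⁻³·A⁻¹.
kg·m²·s⁻³·A⁻¹ is the base-SI form of the volt.

V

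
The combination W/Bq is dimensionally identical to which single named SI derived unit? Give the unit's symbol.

J

Bq = 1/s = s⁻¹ (activity is decays per second).
So Bq⁻¹ = s.
W = J/s (power = energy per time),
    = kg·m²·s⁻³.
Combining: Bq⁻¹·W = s · (kg·m²·s⁻³) = kg·m²·s⁻².
kg·m²·s⁻² is the base-SI form of the joule.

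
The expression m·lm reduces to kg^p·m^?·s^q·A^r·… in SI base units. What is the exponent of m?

lm = cd·sr = cd (luminous flux; sr is dimensionless).
Combining: m·lm = m · cd = m·cd.
The exponent of m is 1.

1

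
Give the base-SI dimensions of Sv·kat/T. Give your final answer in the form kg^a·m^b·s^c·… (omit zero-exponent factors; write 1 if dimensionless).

Sv = m²·s⁻².
T = kg·s⁻²·A⁻¹.
So T⁻¹ = kg⁻¹·s²·A.
kat = s⁻¹·mol.
Combining: Sv·T⁻¹·kat = (m²·s⁻²) · (kg⁻¹·s²·A) · (s⁻¹·mol) = kg⁻¹·m²·s⁻¹·A·mol.

kg⁻¹·m²·s⁻¹·A·mol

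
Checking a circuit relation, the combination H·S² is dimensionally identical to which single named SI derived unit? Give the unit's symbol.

H = Wb/A (inductance = flux per current),
    = kg·m²·s⁻²·A⁻².
S = 1/Ω (conductance is reciprocal resistance),
    = kg⁻¹·m⁻²·s³·A².
So S² = kg⁻²·m⁻⁴·s⁶·A⁴.
Combining: H·S² = (kg·m²·s⁻²·A⁻²) · (kg⁻²·m⁻⁴·s⁶·A⁴) = kg⁻¹·m⁻²·s⁴·A².
kg⁻¹·m⁻²·s⁴·A² is the base-SI form of the farad.

F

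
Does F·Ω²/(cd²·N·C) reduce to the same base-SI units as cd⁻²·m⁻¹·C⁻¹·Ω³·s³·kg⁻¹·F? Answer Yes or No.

No

Left side:
  F = C/V (capacitance = charge per voltage),
      = A·s/(kg·m²·s⁻³·A⁻¹) (substituting C and V),
      = kg⁻¹·m⁻²·s⁴·A².
  Ω = V/A (resistance = voltage per current),
      = kg·m²·s⁻³·A⁻².
  So Ω² = kg²·m⁴·s⁻⁶·A⁻⁴.
  N = kg·m/s² = kg·m·s⁻² (force = mass × acceleration).
  So N⁻¹ = kg⁻¹·m⁻¹·s².
  C = A·s = s·A (charge = current × time).
  So C⁻¹ = s⁻¹·A⁻¹.
  Combining: cd⁻²·F·Ω²·N⁻¹·C⁻¹ = cd⁻² · (kg⁻¹·m⁻²·s⁴·A²) · (kg²·m⁴·s⁻⁶·A⁻⁴) · (kg⁻¹·m⁻¹·s²) · (s⁻¹·A⁻¹) = m·s⁻¹·A⁻³·cd⁻².
Right side:
  C = A·s = s·A (charge = current × time).
  So C⁻¹ = s⁻¹·A⁻¹.
  Ω = V/A (resistance = voltage per current),
      = kg·m²·s⁻³·A⁻².
  So Ω³ = kg³·m⁶·s⁻⁹·A⁻⁶.
  F = C/V (capacitance = charge per voltage),
      = A·s/(kg·m²·s⁻³·A⁻¹) (substituting C and V),
      = kg⁻¹·m⁻²·s⁴·A².
  Combining: cd⁻²·m⁻¹·C⁻¹·Ω³·s³·kg⁻¹·F = cd⁻² · m⁻¹ · (s⁻¹·A⁻¹) · (kg³·m⁶·s⁻⁹·A⁻⁶) · s³ · kg⁻¹ · (kg⁻¹·m⁻²·s⁴·A²) = kg·m³·s⁻³·A⁻⁵·cd⁻².
Left is m·s⁻¹·A⁻³·cd⁻²; right is kg·m³·s⁻³·A⁻⁵·cd⁻² — different.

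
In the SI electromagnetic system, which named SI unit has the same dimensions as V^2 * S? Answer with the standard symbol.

W

V = kg·m²·s⁻³·A⁻¹.
So V² = kg²·m⁴·s⁻⁶·A⁻².
S = kg⁻¹·m⁻²·s³·A².
Combining: V²·S = (kg²·m⁴·s⁻⁶·A⁻²) · (kg⁻¹·m⁻²·s³·A²) = kg·m²·s⁻³.
kg·m²·s⁻³ is the base-SI form of the watt.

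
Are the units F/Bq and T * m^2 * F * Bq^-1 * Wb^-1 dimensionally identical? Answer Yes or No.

Yes

Left side:
  Bq = s⁻¹.
  So Bq⁻¹ = s.
  F = kg⁻¹·m⁻²·s⁴·A².
  Combining: Bq⁻¹·F = s · (kg⁻¹·m⁻²·s⁴·A²) = kg⁻¹·m⁻²·s⁵·A².
Right side:
  T = Wb/m² (flux density = flux per area),
      = kg·s⁻²·A⁻¹.
  F = C/V (capacitance = charge per voltage),
      = A·s/(kg·m²·s⁻³·A⁻¹) (substituting C and V),
      = kg⁻¹·m⁻²·s⁴·A².
  Bq = 1/s = s⁻¹ (activity is decays per second).
  So Bq⁻¹ = s.
  Wb = V·s (flux: a volt is a weber per second),
      = kg·m²·s⁻²·A⁻¹.
  So Wb⁻¹ = kg⁻¹·m⁻²·s²·A.
  Combining: T·m²·F·Bq⁻¹·Wb⁻¹ = (kg·s⁻²·A⁻¹) · m² · (kg⁻¹·m⁻²·s⁴·A²) · s · (kg⁻¹·m⁻²·s²·A) = kg⁻¹·m⁻²·s⁵·A².
Both reduce to kg⁻¹·m⁻²·s⁵·A².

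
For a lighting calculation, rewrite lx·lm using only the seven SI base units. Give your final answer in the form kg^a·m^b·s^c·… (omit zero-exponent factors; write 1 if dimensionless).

lx = lm/m² (illuminance = luminous flux per area),
    = m⁻²·cd.
lm = cd·sr = cd (luminous flux; sr is dimensionless).
Combining: lx·lm = (m⁻²·cd) · cd = m⁻²·cd².

m⁻²·cd²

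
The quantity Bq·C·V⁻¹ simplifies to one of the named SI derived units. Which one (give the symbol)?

S

Bq = s⁻¹.
C = s·A.
V = kg·m²·s⁻³·A⁻¹.
So V⁻¹ = kg⁻¹·m⁻²·s³·A.
Combining: Bq·C·V⁻¹ = s⁻¹ · (s·A) · (kg⁻¹·m⁻²·s³·A) = kg⁻¹·m⁻²·s³·A².
kg⁻¹·m⁻²·s³·A² is the base-SI form of the siemens.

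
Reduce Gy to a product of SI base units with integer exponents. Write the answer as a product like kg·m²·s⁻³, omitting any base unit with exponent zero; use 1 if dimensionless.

m²·s⁻²

Gy = J/kg (absorbed dose = energy per mass),
    = m²·s⁻².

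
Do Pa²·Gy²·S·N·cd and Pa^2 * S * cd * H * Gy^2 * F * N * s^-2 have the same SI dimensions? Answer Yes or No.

Yes

Left side:
  Pa = N/m² (pressure = force per area),
      = kg·m⁻¹·s⁻².
  So Pa² = kg²·m⁻²·s⁻⁴.
  Gy = J/kg (absorbed dose = energy per mass),
      = m²·s⁻².
  So Gy² = m⁴·s⁻⁴.
  S = 1/Ω (conductance is reciprocal resistance),
      = kg⁻¹·m⁻²·s³·A².
  N = kg·m/s² = kg·m·s⁻² (force = mass × acceleration).
  Combining: Pa²·Gy²·S·N·cd = (kg²·m⁻²·s⁻⁴) · (m⁴·s⁻⁴) · (kg⁻¹·m⁻²·s³·A²) · (kg·m·s⁻²) · cd = kg²·m·s⁻⁷·A²·cd.
Right side:
  Pa = kg·m⁻¹·s⁻².
  So Pa² = kg²·m⁻²·s⁻⁴.
  S = kg⁻¹·m⁻²·s³·A².
  H = kg·m²·s⁻²·A⁻².
  Gy = m²·s⁻².
  So Gy² = m⁴·s⁻⁴.
  F = kg⁻¹·m⁻²·s⁴·A².
  N = kg·m·s⁻².
  Combining: Pa²·S·cd·H·Gy²·F·N·s⁻² = (kg²·m⁻²·s⁻⁴) · (kg⁻¹·m⁻²·s³·A²) · cd · (kg·m²·s⁻²·A⁻²) · (m⁴·s⁻⁴) · (kg⁻¹·m⁻²·s⁴·A²) · (kg·m·s⁻²) · s⁻² = kg²·m·s⁻⁷·A²·cd.
Both reduce to kg²·m·s⁻⁷·A²·cd.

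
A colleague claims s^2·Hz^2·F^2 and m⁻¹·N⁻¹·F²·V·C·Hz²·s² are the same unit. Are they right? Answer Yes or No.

Left side:
  Hz = s⁻¹.
  So Hz² = s⁻².
  F = kg⁻¹·m⁻²·s⁴·A².
  So F² = kg⁻²·m⁻⁴·s⁸·A⁴.
  Combining: s²·Hz²·F² = s² · s⁻² · (kg⁻²·m⁻⁴·s⁸·A⁴) = kg⁻²·m⁻⁴·s⁸·A⁴.
Right side:
  N = kg·m·s⁻².
  So N⁻¹ = kg⁻¹·m⁻¹·s².
  F = kg⁻¹·m⁻²·s⁴·A².
  So F² = kg⁻²·m⁻⁴·s⁸·A⁴.
  V = kg·m²·s⁻³·A⁻¹.
  C = s·A.
  Hz = s⁻¹.
  So Hz² = s⁻².
  Combining: m⁻¹·N⁻¹·F²·V·C·Hz²·s² = m⁻¹ · (kg⁻¹·m⁻¹·s²) · (kg⁻²·m⁻⁴·s⁸·A⁴) · (kg·m²·s⁻³·A⁻¹) · (s·A) · s⁻² · s² = kg⁻²·m⁻⁴·s⁸·A⁴.
Both reduce to kg⁻²·m⁻⁴·s⁸·A⁴.

Yes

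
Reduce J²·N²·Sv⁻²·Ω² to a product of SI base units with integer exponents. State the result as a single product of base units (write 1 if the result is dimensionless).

kg⁶·m⁶·s⁻¹⁰·A⁻⁴

J = N·m (work = force × distance),
    = kg·m²·s⁻².
So J² = kg²·m⁴·s⁻⁴.
N = kg·m/s² = kg·m·s⁻² (force = mass × acceleration).
So N² = kg²·m²·s⁻⁴.
Sv = J/kg (equivalent dose = energy per mass),
    = m²·s⁻².
So Sv⁻² = m⁻⁴·s⁴.
Ω = V/A (resistance = voltage per current),
    = kg·m²·s⁻³·A⁻².
So Ω² = kg²·m⁴·s⁻⁶·A⁻⁴.
Combining: J²·N²·Sv⁻²·Ω² = (kg²·m⁴·s⁻⁴) · (kg²·m²·s⁻⁴) · (m⁻⁴·s⁴) · (kg²·m⁴·s⁻⁶·A⁻⁴) = kg⁶·m⁶·s⁻¹⁰·A⁻⁴.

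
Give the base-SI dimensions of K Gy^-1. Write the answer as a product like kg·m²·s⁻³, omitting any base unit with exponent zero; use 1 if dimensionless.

Gy = m²·s⁻².
So Gy⁻¹ = m⁻²·s².
Combining: K·Gy⁻¹ = K · (m⁻²·s²) = m⁻²·s²·K.

m⁻²·s²·K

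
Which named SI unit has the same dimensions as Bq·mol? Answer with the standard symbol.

kat

Bq = s⁻¹.
Combining: Bq·mol = s⁻¹ · mol = s⁻¹·mol.
s⁻¹·mol is the base-SI form of the katal.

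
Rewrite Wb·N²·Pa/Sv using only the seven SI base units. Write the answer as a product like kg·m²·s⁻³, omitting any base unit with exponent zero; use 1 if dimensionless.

kg⁴·m·s⁻⁶·A⁻¹

Wb = kg·m²·s⁻²·A⁻¹.
N = kg·m·s⁻².
So N² = kg²·m²·s⁻⁴.
Sv = m²·s⁻².
So Sv⁻¹ = m⁻²·s².
Pa = kg·m⁻¹·s⁻².
Combining: Wb·N²·Sv⁻¹·Pa = (kg·m²·s⁻²·A⁻¹) · (kg²·m²·s⁻⁴) · (m⁻²·s²) · (kg·m⁻¹·s⁻²) = kg⁴·m·s⁻⁶·A⁻¹.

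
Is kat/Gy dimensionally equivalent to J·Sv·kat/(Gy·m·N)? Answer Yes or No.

No

Left side:
  Gy = J/kg (absorbed dose = energy per mass),
      = m²·s⁻².
  So Gy⁻¹ = m⁻²·s².
  kat = mol/s = s⁻¹·mol (catalytic activity).
  Combining: Gy⁻¹·kat = (m⁻²·s²) · (s⁻¹·mol) = m⁻²·s·mol.
Right side:
  Gy = m²·s⁻².
  So Gy⁻¹ = m⁻²·s².
  J = kg·m²·s⁻².
  Sv = m²·s⁻².
  kat = s⁻¹·mol.
  N = kg·m·s⁻².
  So N⁻¹ = kg⁻¹·m⁻¹·s².
  Combining: Gy⁻¹·m⁻¹·J·Sv·kat·N⁻¹ = (m⁻²·s²) · m⁻¹ · (kg·m²·s⁻²) · (m²·s⁻²) · (s⁻¹·mol) · (kg⁻¹·m⁻¹·s²) = s⁻¹·mol.
Left is m⁻²·s·mol; right is s⁻¹·mol — different.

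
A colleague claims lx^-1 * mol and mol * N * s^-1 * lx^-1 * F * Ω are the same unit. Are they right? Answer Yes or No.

No

Left side:
  lx = lm/m² (illuminance = luminous flux per area),
      = m⁻²·cd.
  So lx⁻¹ = m²·cd⁻¹.
  Combining: lx⁻¹·mol = (m²·cd⁻¹) · mol = m²·mol·cd⁻¹.
Right side:
  N = kg·m/s² = kg·m·s⁻² (force = mass × acceleration).
  lx = lm/m² (illuminance = luminous flux per area),
      = m⁻²·cd.
  So lx⁻¹ = m²·cd⁻¹.
  F = C/V (capacitance = charge per voltage),
      = A·s/(kg·m²·s⁻³·A⁻¹) (substituting C and V),
      = kg⁻¹·m⁻²·s⁴·A².
  Ω = V/A (resistance = voltage per current),
      = kg·m²·s⁻³·A⁻².
  Combining: mol·N·s⁻¹·lx⁻¹·F·Ω = mol · (kg·m·s⁻²) · s⁻¹ · (m²·cd⁻¹) · (kg⁻¹·m⁻²·s⁴·A²) · (kg·m²·s⁻³·A⁻²) = kg·m³·s⁻²·mol·cd⁻¹.
Left is m²·mol·cd⁻¹; right is kg·m³·s⁻²·mol·cd⁻¹ — different.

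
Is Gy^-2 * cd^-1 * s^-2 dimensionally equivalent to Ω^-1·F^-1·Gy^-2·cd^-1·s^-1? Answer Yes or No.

Left side:
  Gy = J/kg (absorbed dose = energy per mass),
      = m²·s⁻².
  So Gy⁻² = m⁻⁴·s⁴.
  Combining: Gy⁻²·cd⁻¹·s⁻² = (m⁻⁴·s⁴) · cd⁻¹ · s⁻² = m⁻⁴·s²·cd⁻¹.
Right side:
  Ω = kg·m²·s⁻³·A⁻².
  So Ω⁻¹ = kg⁻¹·m⁻²·s³·A².
  F = kg⁻¹·m⁻²·s⁴·A².
  So F⁻¹ = kg·m²·s⁻⁴·A⁻².
  Gy = m²·s⁻².
  So Gy⁻² = m⁻⁴·s⁴.
  Combining: Ω⁻¹·F⁻¹·Gy⁻²·cd⁻¹·s⁻¹ = (kg⁻¹·m⁻²·s³·A²) · (kg·m²·s⁻⁴·A⁻²) · (m⁻⁴·s⁴) · cd⁻¹ · s⁻¹ = m⁻⁴·s²·cd⁻¹.
Both reduce to m⁻⁴·s²·cd⁻¹.

Yes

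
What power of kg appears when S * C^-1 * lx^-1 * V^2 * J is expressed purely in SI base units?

2

S = kg⁻¹·m⁻²·s³·A².
C = s·A.
So C⁻¹ = s⁻¹·A⁻¹.
lx = m⁻²·cd.
So lx⁻¹ = m²·cd⁻¹.
V = kg·m²·s⁻³·A⁻¹.
So V² = kg²·m⁴·s⁻⁶·A⁻².
J = kg·m²·s⁻².
Combining: S·C⁻¹·lx⁻¹·V²·J = (kg⁻¹·m⁻²·s³·A²) · (s⁻¹·A⁻¹) · (m²·cd⁻¹) · (kg²·m⁴·s⁻⁶·A⁻²) · (kg·m²·s⁻²) = kg²·m⁶·s⁻⁶·A⁻¹·cd⁻¹.
The exponent of kg is 2.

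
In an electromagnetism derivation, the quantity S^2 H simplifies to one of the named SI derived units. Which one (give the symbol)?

F

S = 1/Ω (conductance is reciprocal resistance),
    = kg⁻¹·m⁻²·s³·A².
So S² = kg⁻²·m⁻⁴·s⁶·A⁴.
H = Wb/A (inductance = flux per current),
    = kg·m²·s⁻²·A⁻².
Combining: S²·H = (kg⁻²·m⁻⁴·s⁶·A⁴) · (kg·m²·s⁻²·A⁻²) = kg⁻¹·m⁻²·s⁴·A².
kg⁻¹·m⁻²·s⁴·A² is the base-SI form of the farad.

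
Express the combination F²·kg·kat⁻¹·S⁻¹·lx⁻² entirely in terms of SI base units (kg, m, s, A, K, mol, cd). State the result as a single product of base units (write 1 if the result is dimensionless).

m²·s⁶·A²·mol⁻¹·cd⁻²

F = kg⁻¹·m⁻²·s⁴·A².
So F² = kg⁻²·m⁻⁴·s⁸·A⁴.
kat = s⁻¹·mol.
So kat⁻¹ = s·mol⁻¹.
S = kg⁻¹·m⁻²·s³·A².
So S⁻¹ = kg·m²·s⁻³·A⁻².
lx = m⁻²·cd.
So lx⁻² = m⁴·cd⁻².
Combining: F²·kg·kat⁻¹·S⁻¹·lx⁻² = (kg⁻²·m⁻⁴·s⁸·A⁴) · kg · (s·mol⁻¹) · (kg·m²·s⁻³·A⁻²) · (m⁴·cd⁻²) = m²·s⁶·A²·mol⁻¹·cd⁻².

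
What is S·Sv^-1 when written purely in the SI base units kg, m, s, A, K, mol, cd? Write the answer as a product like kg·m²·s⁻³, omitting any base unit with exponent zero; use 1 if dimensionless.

kg⁻¹·m⁻⁴·s⁵·A²

S = kg⁻¹·m⁻²·s³·A².
Sv = m²·s⁻².
So Sv⁻¹ = m⁻²·s².
Combining: S·Sv⁻¹ = (kg⁻¹·m⁻²·s³·A²) · (m⁻²·s²) = kg⁻¹·m⁻⁴·s⁵·A².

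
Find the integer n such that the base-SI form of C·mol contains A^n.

1

C = A·s = s·A (charge = current × time).
Combining: C·mol = (s·A) · mol = s·A·mol.
The exponent of A is 1.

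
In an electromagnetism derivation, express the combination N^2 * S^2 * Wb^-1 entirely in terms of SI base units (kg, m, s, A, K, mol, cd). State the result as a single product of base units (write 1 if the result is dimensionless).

kg⁻¹·m⁻⁴·s⁴·A⁵

N = kg·m·s⁻².
So N² = kg²·m²·s⁻⁴.
S = kg⁻¹·m⁻²·s³·A².
So S² = kg⁻²·m⁻⁴·s⁶·A⁴.
Wb = kg·m²·s⁻²·A⁻¹.
So Wb⁻¹ = kg⁻¹·m⁻²·s²·A.
Combining: N²·S²·Wb⁻¹ = (kg²·m²·s⁻⁴) · (kg⁻²·m⁻⁴·s⁶·A⁴) · (kg⁻¹·m⁻²·s²·A) = kg⁻¹·m⁻⁴·s⁴·A⁵.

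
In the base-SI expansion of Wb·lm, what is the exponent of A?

-1

Wb = kg·m²·s⁻²·A⁻¹.
lm = cd.
Combining: Wb·lm = (kg·m²·s⁻²·A⁻¹) · cd = kg·m²·s⁻²·A⁻¹·cd.
The exponent of A is -1.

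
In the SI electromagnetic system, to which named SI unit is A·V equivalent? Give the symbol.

W

V = kg·m²·s⁻³·A⁻¹.
Combining: A·V = A · (kg·m²·s⁻³·A⁻¹) = kg·m²·s⁻³.
kg·m²·s⁻³ is the base-SI form of the watt.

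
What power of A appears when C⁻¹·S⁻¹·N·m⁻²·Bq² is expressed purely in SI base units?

-3

C = s·A.
So C⁻¹ = s⁻¹·A⁻¹.
S = kg⁻¹·m⁻²·s³·A².
So S⁻¹ = kg·m²·s⁻³·A⁻².
N = kg·m·s⁻².
Bq = s⁻¹.
So Bq² = s⁻².
Combining: C⁻¹·S⁻¹·N·m⁻²·Bq² = (s⁻¹·A⁻¹) · (kg·m²·s⁻³·A⁻²) · (kg·m·s⁻²) · m⁻² · s⁻² = kg²·m·s⁻⁸·A⁻³.
The exponent of A is -3.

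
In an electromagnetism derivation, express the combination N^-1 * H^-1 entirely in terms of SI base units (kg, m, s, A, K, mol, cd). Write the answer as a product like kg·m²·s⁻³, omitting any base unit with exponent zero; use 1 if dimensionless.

kg⁻²·m⁻³·s⁴·A²

N = kg·m/s² = kg·m·s⁻² (force = mass × acceleration).
So N⁻¹ = kg⁻¹·m⁻¹·s².
H = Wb/A (inductance = flux per current),
    = kg·m²·s⁻²·A⁻².
So H⁻¹ = kg⁻¹·m⁻²·s²·A².
Combining: N⁻¹·H⁻¹ = (kg⁻¹·m⁻¹·s²) · (kg⁻¹·m⁻²·s²·A²) = kg⁻²·m⁻³·s⁴·A².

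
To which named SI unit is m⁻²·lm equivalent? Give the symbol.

lx

lm = cd·sr = cd (luminous flux; sr is dimensionless).
Combining: m⁻²·lm = m⁻² · cd = m⁻²·cd.
m⁻²·cd is the base-SI form of the lux.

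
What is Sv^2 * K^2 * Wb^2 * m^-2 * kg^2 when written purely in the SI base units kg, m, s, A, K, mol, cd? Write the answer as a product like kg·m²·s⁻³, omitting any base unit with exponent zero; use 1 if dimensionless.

kg⁴·m⁶·s⁻⁸·A⁻²·K²

Sv = J/kg (equivalent dose = energy per mass),
    = m²·s⁻².
So Sv² = m⁴·s⁻⁴.
Wb = V·s (flux: a volt is a weber per second),
    = kg·m²·s⁻²·A⁻¹.
So Wb² = kg²·m⁴·s⁻⁴·A⁻².
Combining: Sv²·K²·Wb²·m⁻²·kg² = (m⁴·s⁻⁴) · K² · (kg²·m⁴·s⁻⁴·A⁻²) · m⁻² · kg² = kg⁴·m⁶·s⁻⁸·A⁻²·K².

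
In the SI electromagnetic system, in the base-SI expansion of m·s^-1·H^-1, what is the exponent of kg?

H = Wb/A (inductance = flux per current),
    = kg·m²·s⁻²·A⁻².
So H⁻¹ = kg⁻¹·m⁻²·s²·A².
Combining: m·s⁻¹·H⁻¹ = m · s⁻¹ · (kg⁻¹·m⁻²·s²·A²) = kg⁻¹·m⁻¹·s·A².
The exponent of kg is -1.

-1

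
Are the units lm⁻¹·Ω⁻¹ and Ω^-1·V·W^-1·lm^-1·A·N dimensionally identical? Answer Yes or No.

No

Left side:
  lm = cd.
  So lm⁻¹ = cd⁻¹.
  Ω = kg·m²·s⁻³·A⁻².
  So Ω⁻¹ = kg⁻¹·m⁻²·s³·A².
  Combining: lm⁻¹·Ω⁻¹ = cd⁻¹ · (kg⁻¹·m⁻²·s³·A²) = kg⁻¹·m⁻²·s³·A²·cd⁻¹.
Right side:
  Ω = kg·m²·s⁻³·A⁻².
  So Ω⁻¹ = kg⁻¹·m⁻²·s³·A².
  V = kg·m²·s⁻³·A⁻¹.
  W = kg·m²·s⁻³.
  So W⁻¹ = kg⁻¹·m⁻²·s³.
  lm = cd.
  So lm⁻¹ = cd⁻¹.
  N = kg·m·s⁻².
  Combining: Ω⁻¹·V·W⁻¹·lm⁻¹·A·N = (kg⁻¹·m⁻²·s³·A²) · (kg·m²·s⁻³·A⁻¹) · (kg⁻¹·m⁻²·s³) · cd⁻¹ · A · (kg·m·s⁻²) = m⁻¹·s·A²·cd⁻¹.
Left is kg⁻¹·m⁻²·s³·A²·cd⁻¹; right is m⁻¹·s·A²·cd⁻¹ — different.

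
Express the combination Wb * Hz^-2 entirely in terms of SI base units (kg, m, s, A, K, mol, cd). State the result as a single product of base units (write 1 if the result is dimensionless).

kg·m²·A⁻¹

Wb = V·s (flux: a volt is a weber per second),
    = kg·m²·s⁻²·A⁻¹.
Hz = 1/s = s⁻¹ (frequency is cycles per second).
So Hz⁻² = s².
Combining: Wb·Hz⁻² = (kg·m²·s⁻²·A⁻¹) · s² = kg·m²·A⁻¹.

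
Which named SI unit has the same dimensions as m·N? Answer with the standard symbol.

J

N = kg·m/s² = kg·m·s⁻² (force = mass × acceleration).
Combining: m·N = m · (kg·m·s⁻²) = kg·m²·s⁻².
kg·m²·s⁻² is the base-SI form of the joule.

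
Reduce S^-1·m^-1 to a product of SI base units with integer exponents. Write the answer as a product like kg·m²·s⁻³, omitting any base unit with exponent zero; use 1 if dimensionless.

kg·m·s⁻³·A⁻²

S = kg⁻¹·m⁻²·s³·A².
So S⁻¹ = kg·m²·s⁻³·A⁻².
Combining: S⁻¹·m⁻¹ = (kg·m²·s⁻³·A⁻²) · m⁻¹ = kg·m·s⁻³·A⁻².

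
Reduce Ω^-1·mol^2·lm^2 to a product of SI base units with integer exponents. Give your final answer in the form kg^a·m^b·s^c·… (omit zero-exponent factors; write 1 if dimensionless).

kg⁻¹·m⁻²·s³·A²·mol²·cd²

Ω = kg·m²·s⁻³·A⁻².
So Ω⁻¹ = kg⁻¹·m⁻²·s³·A².
lm = cd.
So lm² = cd².
Combining: Ω⁻¹·mol²·lm² = (kg⁻¹·m⁻²·s³·A²) · mol² · cd² = kg⁻¹·m⁻²·s³·A²·mol²·cd².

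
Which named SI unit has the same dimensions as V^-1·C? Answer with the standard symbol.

F

V = W/A (potential = power per current),
    = kg·m²·s⁻³·A⁻¹.
So V⁻¹ = kg⁻¹·m⁻²·s³·A.
C = A·s = s·A (charge = current × time).
Combining: V⁻¹·C = (kg⁻¹·m⁻²·s³·A) · (s·A) = kg⁻¹·m⁻²·s⁴·A².
kg⁻¹·m⁻²·s⁴·A² is the base-SI form of the farad.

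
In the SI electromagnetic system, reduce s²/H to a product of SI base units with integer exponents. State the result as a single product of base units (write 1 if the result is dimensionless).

kg⁻¹·m⁻²·s⁴·A²

H = Wb/A (inductance = flux per current),
    = kg·m²·s⁻²·A⁻².
So H⁻¹ = kg⁻¹·m⁻²·s²·A².
Combining: s²·H⁻¹ = s² · (kg⁻¹·m⁻²·s²·A²) = kg⁻¹·m⁻²·s⁴·A².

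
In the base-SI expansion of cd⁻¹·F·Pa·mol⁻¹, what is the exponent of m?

-3

F = C/V (capacitance = charge per voltage),
    = A·s/(kg·m²·s⁻³·A⁻¹) (substituting C and V),
    = kg⁻¹·m⁻²·s⁴·A².
Pa = N/m² (pressure = force per area),
    = kg·m⁻¹·s⁻².
Combining: cd⁻¹·F·Pa·mol⁻¹ = cd⁻¹ · (kg⁻¹·m⁻²·s⁴·A²) · (kg·m⁻¹·s⁻²) · mol⁻¹ = m⁻³·s²·A²·mol⁻¹·cd⁻¹.
The exponent of m is -3.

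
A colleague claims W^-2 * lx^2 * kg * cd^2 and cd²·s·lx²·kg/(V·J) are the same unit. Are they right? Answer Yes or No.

No

Left side:
  W = J/s (power = energy per time),
      = kg·m²·s⁻³.
  So W⁻² = kg⁻²·m⁻⁴·s⁶.
  lx = lm/m² (illuminance = luminous flux per area),
      = m⁻²·cd.
  So lx² = m⁻⁴·cd².
  Combining: W⁻²·lx²·kg·cd² = (kg⁻²·m⁻⁴·s⁶) · (m⁻⁴·cd²) · kg · cd² = kg⁻¹·m⁻⁸·s⁶·cd⁴.
Right side:
  lx = lm/m² (illuminance = luminous flux per area),
      = m⁻²·cd.
  So lx² = m⁻⁴·cd².
  V = W/A (potential = power per current),
      = kg·m²·s⁻³·A⁻¹.
  So V⁻¹ = kg⁻¹·m⁻²·s³·A.
  J = N·m (work = force × distance),
      = kg·m²·s⁻².
  So J⁻¹ = kg⁻¹·m⁻²·s².
  Combining: cd²·s·lx²·V⁻¹·J⁻¹·kg = cd² · s · (m⁻⁴·cd²) · (kg⁻¹·m⁻²·s³·A) · (kg⁻¹·m⁻²·s²) · kg = kg⁻¹·m⁻⁸·s⁶·A·cd⁴.
Left is kg⁻¹·m⁻⁸·s⁶·cd⁴; right is kg⁻¹·m⁻⁸·s⁶·A·cd⁴ — different.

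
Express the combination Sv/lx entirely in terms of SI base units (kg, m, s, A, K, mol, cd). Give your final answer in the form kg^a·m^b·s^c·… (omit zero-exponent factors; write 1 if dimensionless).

Sv = m²·s⁻².
lx = m⁻²·cd.
So lx⁻¹ = m²·cd⁻¹.
Combining: Sv·lx⁻¹ = (m²·s⁻²) · (m²·cd⁻¹) = m⁴·s⁻²·cd⁻¹.

m⁴·s⁻²·cd⁻¹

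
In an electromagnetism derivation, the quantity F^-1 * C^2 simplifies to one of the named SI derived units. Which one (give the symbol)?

F = kg⁻¹·m⁻²·s⁴·A².
So F⁻¹ = kg·m²·s⁻⁴·A⁻².
C = s·A.
So C² = s²·A².
Combining: F⁻¹·C² = (kg·m²·s⁻⁴·A⁻²) · (s²·A²) = kg·m²·s⁻².
kg·m²·s⁻² is the base-SI form of the joule.

J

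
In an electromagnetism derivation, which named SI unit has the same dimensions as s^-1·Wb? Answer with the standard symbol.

Wb = V·s (flux: a volt is a weber per second),
    = kg·m²·s⁻²·A⁻¹.
Combining: s⁻¹·Wb = s⁻¹ · (kg·m²·s⁻²·A⁻¹) = kg·m²·s⁻³·A⁻¹.
kg·m²·s⁻³·A⁻¹ is the base-SI form of the volt.

V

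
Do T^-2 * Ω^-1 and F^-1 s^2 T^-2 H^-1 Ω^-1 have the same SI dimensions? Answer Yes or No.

Left side:
  T = kg·s⁻²·A⁻¹.
  So T⁻² = kg⁻²·s⁴·A².
  Ω = kg·m²·s⁻³·A⁻².
  So Ω⁻¹ = kg⁻¹·m⁻²·s³·A².
  Combining: T⁻²·Ω⁻¹ = (kg⁻²·s⁴·A²) · (kg⁻¹·m⁻²·s³·A²) = kg⁻³·m⁻²·s⁷·A⁴.
Right side:
  F = C/V (capacitance = charge per voltage),
      = A·s/(kg·m²·s⁻³·A⁻¹) (substituting C and V),
      = kg⁻¹·m⁻²·s⁴·A².
  So F⁻¹ = kg·m²·s⁻⁴·A⁻².
  T = Wb/m² (flux density = flux per area),
      = kg·s⁻²·A⁻¹.
  So T⁻² = kg⁻²·s⁴·A².
  H = Wb/A (inductance = flux per current),
      = kg·m²·s⁻²·A⁻².
  So H⁻¹ = kg⁻¹·m⁻²·s²·A².
  Ω = V/A (resistance = voltage per current),
      = kg·m²·s⁻³·A⁻².
  So Ω⁻¹ = kg⁻¹·m⁻²·s³·A².
  Combining: F⁻¹·s²·T⁻²·H⁻¹·Ω⁻¹ = (kg·m²·s⁻⁴·A⁻²) · s² · (kg⁻²·s⁴·A²) · (kg⁻¹·m⁻²·s²·A²) · (kg⁻¹·m⁻²·s³·A²) = kg⁻³·m⁻²·s⁷·A⁴.
Both reduce to kg⁻³·m⁻²·s⁷·A⁴.

Yes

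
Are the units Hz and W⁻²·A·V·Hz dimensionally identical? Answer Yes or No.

Left side:
  Hz = 1/s = s⁻¹ (frequency is cycles per second).
Right side:
  W = J/s (power = energy per time),
      = kg·m²·s⁻³.
  So W⁻² = kg⁻²·m⁻⁴·s⁶.
  V = W/A (potential = power per current),
      = kg·m²·s⁻³·A⁻¹.
  Hz = 1/s = s⁻¹ (frequency is cycles per second).
  Combining: W⁻²·A·V·Hz = (kg⁻²·m⁻⁴·s⁶) · A · (kg·m²·s⁻³·A⁻¹) · s⁻¹ = kg⁻¹·m⁻²·s².
Left is s⁻¹; right is kg⁻¹·m⁻²·s² — different.

No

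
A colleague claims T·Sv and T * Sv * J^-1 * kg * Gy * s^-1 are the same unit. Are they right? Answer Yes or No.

Left side:
  T = kg·s⁻²·A⁻¹.
  Sv = m²·s⁻².
  Combining: T·Sv = (kg·s⁻²·A⁻¹) · (m²·s⁻²) = kg·m²·s⁻⁴·A⁻¹.
Right side:
  T = Wb/m² (flux density = flux per area),
      = kg·s⁻²·A⁻¹.
  Sv = J/kg (equivalent dose = energy per mass),
      = m²·s⁻².
  J = N·m (work = force × distance),
      = kg·m²·s⁻².
  So J⁻¹ = kg⁻¹·m⁻²·s².
  Gy = J/kg (absorbed dose = energy per mass),
      = m²·s⁻².
  Combining: T·Sv·J⁻¹·kg·Gy·s⁻¹ = (kg·s⁻²·A⁻¹) · (m²·s⁻²) · (kg⁻¹·m⁻²·s²) · kg · (m²·s⁻²) · s⁻¹ = kg·m²·s⁻⁵·A⁻¹.
Left is kg·m²·s⁻⁴·A⁻¹; right is kg·m²·s⁻⁵·A⁻¹ — different.

No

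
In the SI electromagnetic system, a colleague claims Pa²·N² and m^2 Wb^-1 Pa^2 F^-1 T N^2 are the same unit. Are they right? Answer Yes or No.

No

Left side:
  Pa = N/m² (pressure = force per area),
      = kg·m⁻¹·s⁻².
  So Pa² = kg²·m⁻²·s⁻⁴.
  N = kg·m/s² = kg·m·s⁻² (force = mass × acceleration).
  So N² = kg²·m²·s⁻⁴.
  Combining: Pa²·N² = (kg²·m⁻²·s⁻⁴) · (kg²·m²·s⁻⁴) = kg⁴·s⁻⁸.
Right side:
  Wb = V·s (flux: a volt is a weber per second),
      = kg·m²·s⁻²·A⁻¹.
  So Wb⁻¹ = kg⁻¹·m⁻²·s²·A.
  Pa = N/m² (pressure = force per area),
      = kg·m⁻¹·s⁻².
  So Pa² = kg²·m⁻²·s⁻⁴.
  F = C/V (capacitance = charge per voltage),
      = A·s/(kg·m²·s⁻³·A⁻¹) (substituting C and V),
      = kg⁻¹·m⁻²·s⁴·A².
  So F⁻¹ = kg·m²·s⁻⁴·A⁻².
  T = Wb/m² (flux density = flux per area),
      = kg·s⁻²·A⁻¹.
  N = kg·m/s² = kg·m·s⁻² (force = mass × acceleration).
  So N² = kg²·m²·s⁻⁴.
  Combining: m²·Wb⁻¹·Pa²·F⁻¹·T·N² = m² · (kg⁻¹·m⁻²·s²·A) · (kg²·m⁻²·s⁻⁴) · (kg·m²·s⁻⁴·A⁻²) · (kg·s⁻²·A⁻¹) · (kg²·m²·s⁻⁴) = kg⁵·m²·s⁻¹²·A⁻².
Left is kg⁴·s⁻⁸; right is kg⁵·m²·s⁻¹²·A⁻² — different.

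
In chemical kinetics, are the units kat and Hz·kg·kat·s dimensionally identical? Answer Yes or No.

No

Left side:
  kat = mol/s = s⁻¹·mol (catalytic activity).
Right side:
  Hz = 1/s = s⁻¹ (frequency is cycles per second).
  kat = mol/s = s⁻¹·mol (catalytic activity).
  Combining: Hz·kg·kat·s = s⁻¹ · kg · (s⁻¹·mol) · s = kg·s⁻¹·mol.
Left is s⁻¹·mol; right is kg·s⁻¹·mol — different.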